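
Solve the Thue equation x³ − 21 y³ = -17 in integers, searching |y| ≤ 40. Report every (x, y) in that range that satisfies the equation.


The equation is x³ - 21y³ = -17. For fixed y, x³ = 21·y³ − 17, so a solution requires the RHS to be a perfect cube.
Strategy: iterate y from -40 to 40, compute RHS = 21·y³ − 17, and check whether it is a (positive or negative) perfect cube.
Check small values of y:
  y = 0: RHS = -17 is not a perfect cube.
  y = 1: RHS = 4 is not a perfect cube.
  y = -1: RHS = -38 is not a perfect cube.
  y = 2: RHS = 151 is not a perfect cube.
  y = -2: RHS = -185 is not a perfect cube.
  y = 3: RHS = 550 is not a perfect cube.
  y = -3: RHS = -584 is not a perfect cube.
Continuing the search up to |y| = 40 finds no solutions either.
No (x, y) in the scanned range satisfies the equation.

No integer solutions with |y| ≤ 40.


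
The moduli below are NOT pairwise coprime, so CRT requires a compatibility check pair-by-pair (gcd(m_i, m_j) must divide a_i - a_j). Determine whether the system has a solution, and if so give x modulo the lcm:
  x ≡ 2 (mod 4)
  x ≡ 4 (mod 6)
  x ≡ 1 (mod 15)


Moduli 4, 6, 15 are not pairwise coprime, so CRT works modulo lcm(m_i) when all pairwise compatibility conditions hold.
Pairwise compatibility: gcd(m_i, m_j) must divide a_i - a_j for every pair.
Merge one congruence at a time:
  Start: x ≡ 2 (mod 4).
  Combine with x ≡ 4 (mod 6): gcd(4, 6) = 2; 4 - 2 = 2, which IS divisible by 2, so compatible.
    Write x = 2 + 4·t and substitute into x ≡ 4 (mod 6): 4·t ≡ 4 − 2 = 2 (mod 6).
    Divide the congruence (and modulus) by g = 2: 2·t ≡ 1 (mod 3).
    The inverse of 2 mod 3 is 2 (since 2·2 = 4 = 1·3 + 1), so t ≡ 2·1 = 2 ≡ 2 (mod 3).
    Then x = 2 + 4·2 = 10, valid modulo lcm(4, 6) = 12: x ≡ 10 (mod 12).
  Combine with x ≡ 1 (mod 15): gcd(12, 15) = 3; 1 - 10 = -9, which IS divisible by 3, so compatible.
    Write x = 10 + 12·t and substitute into x ≡ 1 (mod 15): 12·t ≡ 1 − 10 = -9 (mod 15).
    Divide the congruence (and modulus) by g = 3: 4·t ≡ -3 (mod 5).
    Reduce coefficients mod 5: 4·t ≡ 2 (mod 5).
    The inverse of 4 mod 5 is 4 (since 4·4 = 16 = 3·5 + 1), so t ≡ 4·2 = 8 ≡ 3 (mod 5).
    Then x = 10 + 12·3 = 46, valid modulo lcm(12, 15) = 60: x ≡ 46 (mod 60).
Verify: 46 mod 4 = 2, 46 mod 6 = 4, 46 mod 15 = 1.

x ≡ 46 (mod 60).


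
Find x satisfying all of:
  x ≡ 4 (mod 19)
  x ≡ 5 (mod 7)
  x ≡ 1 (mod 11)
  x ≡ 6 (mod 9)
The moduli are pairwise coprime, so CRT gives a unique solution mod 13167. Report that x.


Product of moduli M = 19 · 7 · 11 · 9 = 13167.
Merge one congruence at a time:
  Start: x ≡ 4 (mod 19).
  Combine with x ≡ 5 (mod 7); new modulus lcm = 133.
    Write x = 4 + 19·t and substitute into x ≡ 5 (mod 7): 19·t ≡ 5 − 4 = 1 (mod 7).
    Reduce coefficients mod 7: 5·t ≡ 1 (mod 7).
    The inverse of 5 mod 7 is 3 (since 5·3 = 15 = 2·7 + 1), so t ≡ 3·1 = 3 ≡ 3 (mod 7).
    Then x = 4 + 19·3 = 61, valid modulo lcm(19, 7) = 133: x ≡ 61 (mod 133).
  Combine with x ≡ 1 (mod 11); new modulus lcm = 1463.
    Write x = 61 + 133·t and substitute into x ≡ 1 (mod 11): 133·t ≡ 1 − 61 = -60 (mod 11).
    Reduce coefficients mod 11: 1·t ≡ 6 (mod 11).
    So t ≡ 6 (mod 11).
    Then x = 61 + 133·6 = 859, valid modulo lcm(133, 11) = 1463: x ≡ 859 (mod 1463).
  Combine with x ≡ 6 (mod 9); new modulus lcm = 13167.
    Write x = 859 + 1463·t and substitute into x ≡ 6 (mod 9): 1463·t ≡ 6 − 859 = -853 (mod 9).
    Reduce coefficients mod 9: 5·t ≡ 2 (mod 9).
    The inverse of 5 mod 9 is 2 (since 5·2 = 10 = 1·9 + 1), so t ≡ 2·2 = 4 ≡ 4 (mod 9).
    Then x = 859 + 1463·4 = 6711, valid modulo lcm(1463, 9) = 13167: x ≡ 6711 (mod 13167).
Verify against each original: 6711 mod 19 = 4, 6711 mod 7 = 5, 6711 mod 11 = 1, 6711 mod 9 = 6.

x ≡ 6711 (mod 13167).


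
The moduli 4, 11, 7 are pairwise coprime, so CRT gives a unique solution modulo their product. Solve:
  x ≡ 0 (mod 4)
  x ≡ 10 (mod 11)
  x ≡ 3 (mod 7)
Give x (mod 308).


Moduli 4, 11, 7 are pairwise coprime; by CRT there is a unique solution modulo M = 4 · 11 · 7 = 308.
Solve pairwise, accumulating the modulus:
  Start with x ≡ 0 (mod 4).
  Combine with x ≡ 10 (mod 11): since gcd(4, 11) = 1, we get a unique residue mod 44.
    Write x = 0 + 4·t and substitute into x ≡ 10 (mod 11): 4·t ≡ 10 − 0 = 10 (mod 11).
    The inverse of 4 mod 11 is 3 (since 4·3 = 12 = 1·11 + 1), so t ≡ 3·10 = 30 ≡ 8 (mod 11).
    Then x = 0 + 4·8 = 32, valid modulo lcm(4, 11) = 44: x ≡ 32 (mod 44).
  Combine with x ≡ 3 (mod 7): since gcd(44, 7) = 1, we get a unique residue mod 308.
    Write x = 32 + 44·t and substitute into x ≡ 3 (mod 7): 44·t ≡ 3 − 32 = -29 (mod 7).
    Reduce coefficients mod 7: 2·t ≡ 6 (mod 7).
    The inverse of 2 mod 7 is 4 (since 2·4 = 8 = 1·7 + 1), so t ≡ 4·6 = 24 ≡ 3 (mod 7).
    Then x = 32 + 44·3 = 164, valid modulo lcm(44, 7) = 308: x ≡ 164 (mod 308).
Verify: 164 mod 4 = 0 ✓, 164 mod 11 = 10 ✓, 164 mod 7 = 3 ✓.

x ≡ 164 (mod 308).


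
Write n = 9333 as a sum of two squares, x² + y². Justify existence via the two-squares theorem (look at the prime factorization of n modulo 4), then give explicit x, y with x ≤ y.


Step 1: Factor n = 9333 = 3^2 · 17 · 61.
Step 2: Check the mod-4 condition on each prime factor: 3 ≡ 3 (mod 4), exponent 2 (must be even); 17 ≡ 1 (mod 4), exponent 1; 61 ≡ 1 (mod 4), exponent 1.
All primes ≡ 3 (mod 4) appear to even exponent (or don't appear), so by the two-squares theorem n IS expressible as a sum of two squares.
Step 3: Build a representation. Group n = k² · m with k = 3 and m = 17 · 61 = 1037 (a product of primes ≡ 1 (mod 4)); a representation of m scales to one of n via (k·x)² + (k·y)² = k²(x² + y²). Each prime p ≡ 1 (mod 4) is itself a sum of two squares; find a² by testing p − a² for a perfect square:
  17: 17 − 1² = 16 = 4² ⇒ 17 = 1² + 4².
  61: 61 − 1² = 60, 61 − 2² = 57, 61 − 3² = 52, 61 − 4² = 45, 61 − 5² = 36 = 6² ⇒ 61 = 5² + 6².
  Combine using the Brahmagupta–Fibonacci identity (a² + b²)(c² + d²) = (ac − bd)² + (ad + bc)² = (ac + bd)² + (ad − bc)²:
  17 · 61 = 1037: from (1² + 4²)(5² + 6²), take (1·5 − 4·6, 1·6 + 4·5) = (5 − 24, 6 + 20) = (-19, 26); dropping signs (only squares matter) gives (19, 26); check 19² + 26² = 361 + 676 = 1037 ✓.
  Scale by k = 3: (3·19, 3·26) = (57, 78).
Step 4: Order so x ≤ y and verify: 57² + 78² = 3249 + 6084 = 9333 = n. ✓

n = 9333 = 57² + 78² (one valid representation with x ≤ y).


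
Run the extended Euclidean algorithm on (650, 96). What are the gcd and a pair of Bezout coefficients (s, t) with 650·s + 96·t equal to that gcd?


Euclidean algorithm on (650, 96) — divide until remainder is 0:
  650 = 6 · 96 + 74
  96 = 1 · 74 + 22
  74 = 3 · 22 + 8
  22 = 2 · 8 + 6
  8 = 1 · 6 + 2
  6 = 3 · 2 + 0
gcd(650, 96) = 2.
Track Bezout coefficients alongside the remainders: start with r₀ = 650 = a·1 + b·0 (s = 1, t = 0) and r₁ = 96 = a·0 + b·1 (s = 0, t = 1); each new remainder r_{k+1} = r_{k-1} − q_k·r_k inherits s_{k+1} = s_{k-1} − q_k·s_k, t_{k+1} = t_{k-1} − q_k·t_k, so r_k = a·s_k + b·t_k at every step:
  q = 6: r = 74, s = 1 − 6·0 = 1, t = 0 − 6·1 = -6  (check: 650·1 + 96·(-6) = 74)
  q = 1: r = 22, s = 0 − 1·1 = -1, t = 1 − 1·(-6) = 7  (check: 650·(-1) + 96·7 = 22)
  q = 3: r = 8, s = 1 − 3·(-1) = 4, t = -6 − 3·7 = -27  (check: 650·4 + 96·(-27) = 8)
  q = 2: r = 6, s = -1 − 2·4 = -9, t = 7 − 2·(-27) = 61  (check: 650·(-9) + 96·61 = 6)
  q = 1: r = 2, s = 4 − 1·(-9) = 13, t = -27 − 1·61 = -88  (check: 650·13 + 96·(-88) = 2)
The row with r = 2 (the gcd) gives the Bezout coefficients s = 13, t = -88.
Result: 650 · (13) + 96 · (-88) = 2.

gcd(650, 96) = 2; s = 13, t = -88 (check: 650·13 + 96·(-88) = 2).


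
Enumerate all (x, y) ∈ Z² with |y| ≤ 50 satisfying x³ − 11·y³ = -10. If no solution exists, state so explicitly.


The equation is x³ - 11y³ = -10. For fixed y, x³ = 11·y³ − 10, so a solution requires the RHS to be a perfect cube.
Strategy: iterate y from -50 to 50, compute RHS = 11·y³ − 10, and check whether it is a (positive or negative) perfect cube.
Check small values of y:
  y = 0: RHS = -10 is not a perfect cube.
  y = 1: RHS = 1 = (1)³ ⇒ x = 1 works.
  y = -1: RHS = -21 is not a perfect cube.
  y = 2: RHS = 78 is not a perfect cube.
  y = -2: RHS = -98 is not a perfect cube.
  y = 3: RHS = 287 is not a perfect cube.
  y = -3: RHS = -307 is not a perfect cube.
Continuing the search up to |y| = 50 finds no further solutions beyond those listed.
Collected solutions: (1, 1).

Solutions (with |y| ≤ 50): (1, 1).


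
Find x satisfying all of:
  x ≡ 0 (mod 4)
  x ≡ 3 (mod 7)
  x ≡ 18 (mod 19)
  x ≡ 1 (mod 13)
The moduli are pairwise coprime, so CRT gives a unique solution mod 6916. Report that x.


Product of moduli M = 4 · 7 · 19 · 13 = 6916.
Merge one congruence at a time:
  Start: x ≡ 0 (mod 4).
  Combine with x ≡ 3 (mod 7); new modulus lcm = 28.
    Write x = 0 + 4·t and substitute into x ≡ 3 (mod 7): 4·t ≡ 3 − 0 = 3 (mod 7).
    The inverse of 4 mod 7 is 2 (since 4·2 = 8 = 1·7 + 1), so t ≡ 2·3 = 6 ≡ 6 (mod 7).
    Then x = 0 + 4·6 = 24, valid modulo lcm(4, 7) = 28: x ≡ 24 (mod 28).
  Combine with x ≡ 18 (mod 19); new modulus lcm = 532.
    Write x = 24 + 28·t and substitute into x ≡ 18 (mod 19): 28·t ≡ 18 − 24 = -6 (mod 19).
    Reduce coefficients mod 19: 9·t ≡ 13 (mod 19).
    The inverse of 9 mod 19 is 17 (since 9·17 = 153 = 8·19 + 1), so t ≡ 17·13 = 221 ≡ 12 (mod 19).
    Then x = 24 + 28·12 = 360, valid modulo lcm(28, 19) = 532: x ≡ 360 (mod 532).
  Combine with x ≡ 1 (mod 13); new modulus lcm = 6916.
    Write x = 360 + 532·t and substitute into x ≡ 1 (mod 13): 532·t ≡ 1 − 360 = -359 (mod 13).
    Reduce coefficients mod 13: 12·t ≡ 5 (mod 13).
    The inverse of 12 mod 13 is 12 (since 12·12 = 144 = 11·13 + 1), so t ≡ 12·5 = 60 ≡ 8 (mod 13).
    Then x = 360 + 532·8 = 4616, valid modulo lcm(532, 13) = 6916: x ≡ 4616 (mod 6916).
Verify against each original: 4616 mod 4 = 0, 4616 mod 7 = 3, 4616 mod 19 = 18, 4616 mod 13 = 1.

x ≡ 4616 (mod 6916).


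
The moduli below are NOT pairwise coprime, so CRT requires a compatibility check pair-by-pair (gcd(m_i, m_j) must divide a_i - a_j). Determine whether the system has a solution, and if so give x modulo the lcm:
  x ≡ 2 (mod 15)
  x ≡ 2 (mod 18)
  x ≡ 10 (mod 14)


Moduli 15, 18, 14 are not pairwise coprime, so CRT works modulo lcm(m_i) when all pairwise compatibility conditions hold.
Pairwise compatibility: gcd(m_i, m_j) must divide a_i - a_j for every pair.
Merge one congruence at a time:
  Start: x ≡ 2 (mod 15).
  Combine with x ≡ 2 (mod 18): gcd(15, 18) = 3; 2 - 2 = 0, which IS divisible by 3, so compatible.
    Write x = 2 + 15·t and substitute into x ≡ 2 (mod 18): 15·t ≡ 2 − 2 = 0 (mod 18).
    Divide the congruence (and modulus) by g = 3: 5·t ≡ 0 (mod 6).
    The inverse of 5 mod 6 is 5 (since 5·5 = 25 = 4·6 + 1), so t ≡ 5·0 = 0 ≡ 0 (mod 6).
    Then x = 2 + 15·0 = 2, valid modulo lcm(15, 18) = 90: x ≡ 2 (mod 90).
  Combine with x ≡ 10 (mod 14): gcd(90, 14) = 2; 10 - 2 = 8, which IS divisible by 2, so compatible.
    Write x = 2 + 90·t and substitute into x ≡ 10 (mod 14): 90·t ≡ 10 − 2 = 8 (mod 14).
    Divide the congruence (and modulus) by g = 2: 45·t ≡ 4 (mod 7).
    Reduce coefficients mod 7: 3·t ≡ 4 (mod 7).
    The inverse of 3 mod 7 is 5 (since 3·5 = 15 = 2·7 + 1), so t ≡ 5·4 = 20 ≡ 6 (mod 7).
    Then x = 2 + 90·6 = 542, valid modulo lcm(90, 14) = 630: x ≡ 542 (mod 630).
Verify: 542 mod 15 = 2, 542 mod 18 = 2, 542 mod 14 = 10.

x ≡ 542 (mod 630).


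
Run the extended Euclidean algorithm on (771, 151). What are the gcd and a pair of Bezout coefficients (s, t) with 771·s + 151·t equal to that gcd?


Euclidean algorithm on (771, 151) — divide until remainder is 0:
  771 = 5 · 151 + 16
  151 = 9 · 16 + 7
  16 = 2 · 7 + 2
  7 = 3 · 2 + 1
  2 = 2 · 1 + 0
gcd(771, 151) = 1.
Track Bezout coefficients alongside the remainders: start with r₀ = 771 = a·1 + b·0 (s = 1, t = 0) and r₁ = 151 = a·0 + b·1 (s = 0, t = 1); each new remainder r_{k+1} = r_{k-1} − q_k·r_k inherits s_{k+1} = s_{k-1} − q_k·s_k, t_{k+1} = t_{k-1} − q_k·t_k, so r_k = a·s_k + b·t_k at every step:
  q = 5: r = 16, s = 1 − 5·0 = 1, t = 0 − 5·1 = -5  (check: 771·1 + 151·(-5) = 16)
  q = 9: r = 7, s = 0 − 9·1 = -9, t = 1 − 9·(-5) = 46  (check: 771·(-9) + 151·46 = 7)
  q = 2: r = 2, s = 1 − 2·(-9) = 19, t = -5 − 2·46 = -97  (check: 771·19 + 151·(-97) = 2)
  q = 3: r = 1, s = -9 − 3·19 = -66, t = 46 − 3·(-97) = 337  (check: 771·(-66) + 151·337 = 1)
The row with r = 1 (the gcd) gives the Bezout coefficients s = -66, t = 337.
Result: 771 · (-66) + 151 · (337) = 1.

gcd(771, 151) = 1; s = -66, t = 337 (check: 771·(-66) + 151·337 = 1).


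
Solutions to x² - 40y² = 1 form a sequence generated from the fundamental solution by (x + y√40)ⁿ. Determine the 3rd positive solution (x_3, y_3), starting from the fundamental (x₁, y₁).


Step 1: Find the fundamental solution (x₁, y₁) of x² - 40y² = 1.
  Expand √40 as a continued fraction. a₀ = ⌊√40⌋ = 6; iterate m_{k+1} = d_k·a_k − m_k, d_{k+1} = (40 − m_{k+1}²)/d_k, a_{k+1} = ⌊(a₀ + m_{k+1})/d_{k+1}⌋ (starting m₀ = 0, d₀ = 1), with convergents p_k = a_k·p_{k-1} + p_{k-2}, q_k = a_k·q_{k-1} + q_{k-2} (p₋₁ = 1, q₋₁ = 0):
  k = 0: a₀ = 6; p₀/q₀ = 6/1; p₀² − 40·q₀² = 36 − 40 = -4.
  k = 1: m = 6, d = 4, a = ⌊(6 + 6)/4⌋ = 3; p/q = (3·6 + 1)/(3·1 + 0) = 19/3; p² − 40·q² = 361 − 360 = 1.
  The first convergent with p² − 40·q² = 1 gives the fundamental solution (x₁, y₁) = (19, 3).
Step 2: Apply the recurrence (x_{n+1}, y_{n+1}) = (x₁x_n + 40y₁y_n, x₁y_n + y₁x_n) repeatedly.
  From (x_1, y_1) = (19, 3): x_2 = 19·19 + 40·3·3 = 721; y_2 = 19·3 + 3·19 = 114.
  From (x_2, y_2) = (721, 114): x_3 = 19·721 + 40·3·114 = 27379; y_3 = 19·114 + 3·721 = 4329.
Step 3: Verify x_3² - 40·y_3² = 749609641 - 749609640 = 1 (should be 1). ✓

(x_1, y_1) = (19, 3); (x_3, y_3) = (27379, 4329).


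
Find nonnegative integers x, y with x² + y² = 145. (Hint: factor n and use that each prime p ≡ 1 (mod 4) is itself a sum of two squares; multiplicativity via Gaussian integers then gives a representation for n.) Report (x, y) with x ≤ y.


Step 1: Factor n = 145 = 5 · 29.
Step 2: Check the mod-4 condition on each prime factor: 5 ≡ 1 (mod 4), exponent 1; 29 ≡ 1 (mod 4), exponent 1.
All primes ≡ 3 (mod 4) appear to even exponent (or don't appear), so by the two-squares theorem n IS expressible as a sum of two squares.
Step 3: Build a representation. Here n = 5 · 29 is a product of primes ≡ 1 (mod 4). Each prime p ≡ 1 (mod 4) is itself a sum of two squares; find a² by testing p − a² for a perfect square:
  5: 5 − 1² = 4 = 2² ⇒ 5 = 1² + 2².
  29: 29 − 1² = 28, 29 − 2² = 25 = 5² ⇒ 29 = 2² + 5².
  Combine using the Brahmagupta–Fibonacci identity (a² + b²)(c² + d²) = (ac − bd)² + (ad + bc)² = (ac + bd)² + (ad − bc)²:
  5 · 29 = 145: from (1² + 2²)(2² + 5²), take (1·2 − 2·5, 1·5 + 2·2) = (2 − 10, 5 + 4) = (-8, 9); dropping signs (only squares matter) gives (8, 9); check 8² + 9² = 64 + 81 = 145 ✓.
Step 4: Order so x ≤ y and verify: 8² + 9² = 64 + 81 = 145 = n. ✓

n = 145 = 8² + 9² (one valid representation with x ≤ y).


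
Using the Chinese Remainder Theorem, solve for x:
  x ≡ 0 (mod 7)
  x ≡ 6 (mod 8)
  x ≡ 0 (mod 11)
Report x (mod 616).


Moduli 7, 8, 11 are pairwise coprime; by CRT there is a unique solution modulo M = 7 · 8 · 11 = 616.
Solve pairwise, accumulating the modulus:
  Start with x ≡ 0 (mod 7).
  Combine with x ≡ 6 (mod 8): since gcd(7, 8) = 1, we get a unique residue mod 56.
    Write x = 0 + 7·t and substitute into x ≡ 6 (mod 8): 7·t ≡ 6 − 0 = 6 (mod 8).
    The inverse of 7 mod 8 is 7 (since 7·7 = 49 = 6·8 + 1), so t ≡ 7·6 = 42 ≡ 2 (mod 8).
    Then x = 0 + 7·2 = 14, valid modulo lcm(7, 8) = 56: x ≡ 14 (mod 56).
  Combine with x ≡ 0 (mod 11): since gcd(56, 11) = 1, we get a unique residue mod 616.
    Write x = 14 + 56·t and substitute into x ≡ 0 (mod 11): 56·t ≡ 0 − 14 = -14 (mod 11).
    Reduce coefficients mod 11: 1·t ≡ 8 (mod 11).
    So t ≡ 8 (mod 11).
    Then x = 14 + 56·8 = 462, valid modulo lcm(56, 11) = 616: x ≡ 462 (mod 616).
Verify: 462 mod 7 = 0 ✓, 462 mod 8 = 6 ✓, 462 mod 11 = 0 ✓.

x ≡ 462 (mod 616).


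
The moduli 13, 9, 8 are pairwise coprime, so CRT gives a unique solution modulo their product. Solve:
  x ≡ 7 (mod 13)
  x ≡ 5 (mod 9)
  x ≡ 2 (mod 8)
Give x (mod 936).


Moduli 13, 9, 8 are pairwise coprime; by CRT there is a unique solution modulo M = 13 · 9 · 8 = 936.
Solve pairwise, accumulating the modulus:
  Start with x ≡ 7 (mod 13).
  Combine with x ≡ 5 (mod 9): since gcd(13, 9) = 1, we get a unique residue mod 117.
    Write x = 7 + 13·t and substitute into x ≡ 5 (mod 9): 13·t ≡ 5 − 7 = -2 (mod 9).
    Reduce coefficients mod 9: 4·t ≡ 7 (mod 9).
    The inverse of 4 mod 9 is 7 (since 4·7 = 28 = 3·9 + 1), so t ≡ 7·7 = 49 ≡ 4 (mod 9).
    Then x = 7 + 13·4 = 59, valid modulo lcm(13, 9) = 117: x ≡ 59 (mod 117).
  Combine with x ≡ 2 (mod 8): since gcd(117, 8) = 1, we get a unique residue mod 936.
    Write x = 59 + 117·t and substitute into x ≡ 2 (mod 8): 117·t ≡ 2 − 59 = -57 (mod 8).
    Reduce coefficients mod 8: 5·t ≡ 7 (mod 8).
    The inverse of 5 mod 8 is 5 (since 5·5 = 25 = 3·8 + 1), so t ≡ 5·7 = 35 ≡ 3 (mod 8).
    Then x = 59 + 117·3 = 410, valid modulo lcm(117, 8) = 936: x ≡ 410 (mod 936).
Verify: 410 mod 13 = 7 ✓, 410 mod 9 = 5 ✓, 410 mod 8 = 2 ✓.

x ≡ 410 (mod 936).


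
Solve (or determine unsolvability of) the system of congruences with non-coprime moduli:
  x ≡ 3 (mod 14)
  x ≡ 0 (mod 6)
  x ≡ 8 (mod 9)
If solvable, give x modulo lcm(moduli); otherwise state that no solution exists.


Moduli 14, 6, 9 are not pairwise coprime, so CRT works modulo lcm(m_i) when all pairwise compatibility conditions hold.
Pairwise compatibility: gcd(m_i, m_j) must divide a_i - a_j for every pair.
Merge one congruence at a time:
  Start: x ≡ 3 (mod 14).
  Combine with x ≡ 0 (mod 6): gcd(14, 6) = 2, and 0 - 3 = -3 is NOT divisible by 2.
    ⇒ system is inconsistent (no integer solution).

No solution (the system is inconsistent).


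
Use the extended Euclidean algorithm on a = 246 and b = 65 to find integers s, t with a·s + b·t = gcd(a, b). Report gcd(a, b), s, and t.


Euclidean algorithm on (246, 65) — divide until remainder is 0:
  246 = 3 · 65 + 51
  65 = 1 · 51 + 14
  51 = 3 · 14 + 9
  14 = 1 · 9 + 5
  9 = 1 · 5 + 4
  5 = 1 · 4 + 1
  4 = 4 · 1 + 0
gcd(246, 65) = 1.
Track Bezout coefficients alongside the remainders: start with r₀ = 246 = a·1 + b·0 (s = 1, t = 0) and r₁ = 65 = a·0 + b·1 (s = 0, t = 1); each new remainder r_{k+1} = r_{k-1} − q_k·r_k inherits s_{k+1} = s_{k-1} − q_k·s_k, t_{k+1} = t_{k-1} − q_k·t_k, so r_k = a·s_k + b·t_k at every step:
  q = 3: r = 51, s = 1 − 3·0 = 1, t = 0 − 3·1 = -3  (check: 246·1 + 65·(-3) = 51)
  q = 1: r = 14, s = 0 − 1·1 = -1, t = 1 − 1·(-3) = 4  (check: 246·(-1) + 65·4 = 14)
  q = 3: r = 9, s = 1 − 3·(-1) = 4, t = -3 − 3·4 = -15  (check: 246·4 + 65·(-15) = 9)
  q = 1: r = 5, s = -1 − 1·4 = -5, t = 4 − 1·(-15) = 19  (check: 246·(-5) + 65·19 = 5)
  q = 1: r = 4, s = 4 − 1·(-5) = 9, t = -15 − 1·19 = -34  (check: 246·9 + 65·(-34) = 4)
  q = 1: r = 1, s = -5 − 1·9 = -14, t = 19 − 1·(-34) = 53  (check: 246·(-14) + 65·53 = 1)
The row with r = 1 (the gcd) gives the Bezout coefficients s = -14, t = 53.
Result: 246 · (-14) + 65 · (53) = 1.

gcd(246, 65) = 1; s = -14, t = 53 (check: 246·(-14) + 65·53 = 1).


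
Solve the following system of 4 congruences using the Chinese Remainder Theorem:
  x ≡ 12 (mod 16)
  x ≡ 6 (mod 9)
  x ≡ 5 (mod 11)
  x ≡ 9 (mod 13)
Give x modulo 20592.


Product of moduli M = 16 · 9 · 11 · 13 = 20592.
Merge one congruence at a time:
  Start: x ≡ 12 (mod 16).
  Combine with x ≡ 6 (mod 9); new modulus lcm = 144.
    Write x = 12 + 16·t and substitute into x ≡ 6 (mod 9): 16·t ≡ 6 − 12 = -6 (mod 9).
    Reduce coefficients mod 9: 7·t ≡ 3 (mod 9).
    The inverse of 7 mod 9 is 4 (since 7·4 = 28 = 3·9 + 1), so t ≡ 4·3 = 12 ≡ 3 (mod 9).
    Then x = 12 + 16·3 = 60, valid modulo lcm(16, 9) = 144: x ≡ 60 (mod 144).
  Combine with x ≡ 5 (mod 11); new modulus lcm = 1584.
    Write x = 60 + 144·t and substitute into x ≡ 5 (mod 11): 144·t ≡ 5 − 60 = -55 (mod 11).
    Reduce coefficients mod 11: 1·t ≡ 0 (mod 11).
    So t ≡ 0 (mod 11).
    Then x = 60 + 144·0 = 60, valid modulo lcm(144, 11) = 1584: x ≡ 60 (mod 1584).
  Combine with x ≡ 9 (mod 13); new modulus lcm = 20592.
    Write x = 60 + 1584·t and substitute into x ≡ 9 (mod 13): 1584·t ≡ 9 − 60 = -51 (mod 13).
    Reduce coefficients mod 13: 11·t ≡ 1 (mod 13).
    The inverse of 11 mod 13 is 6 (since 11·6 = 66 = 5·13 + 1), so t ≡ 6·1 = 6 ≡ 6 (mod 13).
    Then x = 60 + 1584·6 = 9564, valid modulo lcm(1584, 13) = 20592: x ≡ 9564 (mod 20592).
Verify against each original: 9564 mod 16 = 12, 9564 mod 9 = 6, 9564 mod 11 = 5, 9564 mod 13 = 9.

x ≡ 9564 (mod 20592).


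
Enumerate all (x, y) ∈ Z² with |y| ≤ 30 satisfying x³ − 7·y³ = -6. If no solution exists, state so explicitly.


The equation is x³ - 7y³ = -6. For fixed y, x³ = 7·y³ − 6, so a solution requires the RHS to be a perfect cube.
Strategy: iterate y from -30 to 30, compute RHS = 7·y³ − 6, and check whether it is a (positive or negative) perfect cube.
Check small values of y:
  y = 0: RHS = -6 is not a perfect cube.
  y = 1: RHS = 1 = (1)³ ⇒ x = 1 works.
  y = -1: RHS = -13 is not a perfect cube.
  y = 2: RHS = 50 is not a perfect cube.
  y = -2: RHS = -62 is not a perfect cube.
  y = 3: RHS = 183 is not a perfect cube.
  y = -3: RHS = -195 is not a perfect cube.
Continuing the search up to |y| = 30 finds no further solutions beyond those listed.
Collected solutions: (1, 1).

Solutions (with |y| ≤ 30): (1, 1).


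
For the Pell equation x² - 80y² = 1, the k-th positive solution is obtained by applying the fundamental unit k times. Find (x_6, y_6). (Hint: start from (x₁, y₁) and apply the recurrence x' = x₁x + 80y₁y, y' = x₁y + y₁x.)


Step 1: Find the fundamental solution (x₁, y₁) of x² - 80y² = 1.
  Expand √80 as a continued fraction. a₀ = ⌊√80⌋ = 8; iterate m_{k+1} = d_k·a_k − m_k, d_{k+1} = (80 − m_{k+1}²)/d_k, a_{k+1} = ⌊(a₀ + m_{k+1})/d_{k+1}⌋ (starting m₀ = 0, d₀ = 1), with convergents p_k = a_k·p_{k-1} + p_{k-2}, q_k = a_k·q_{k-1} + q_{k-2} (p₋₁ = 1, q₋₁ = 0):
  k = 0: a₀ = 8; p₀/q₀ = 8/1; p₀² − 80·q₀² = 64 − 80 = -16.
  k = 1: m = 8, d = 16, a = ⌊(8 + 8)/16⌋ = 1; p/q = (1·8 + 1)/(1·1 + 0) = 9/1; p² − 80·q² = 81 − 80 = 1.
  The first convergent with p² − 80·q² = 1 gives the fundamental solution (x₁, y₁) = (9, 1).
Step 2: Apply the recurrence (x_{n+1}, y_{n+1}) = (x₁x_n + 80y₁y_n, x₁y_n + y₁x_n) repeatedly.
  From (x_1, y_1) = (9, 1): x_2 = 9·9 + 80·1·1 = 161; y_2 = 9·1 + 1·9 = 18.
  From (x_2, y_2) = (161, 18): x_3 = 9·161 + 80·1·18 = 2889; y_3 = 9·18 + 1·161 = 323.
  From (x_3, y_3) = (2889, 323): x_4 = 9·2889 + 80·1·323 = 51841; y_4 = 9·323 + 1·2889 = 5796.
  From (x_4, y_4) = (51841, 5796): x_5 = 9·51841 + 80·1·5796 = 930249; y_5 = 9·5796 + 1·51841 = 104005.
  From (x_5, y_5) = (930249, 104005): x_6 = 9·930249 + 80·1·104005 = 16692641; y_6 = 9·104005 + 1·930249 = 1866294.
Step 3: Verify x_6² - 80·y_6² = 278644263554881 - 278644263554880 = 1 (should be 1). ✓

(x_1, y_1) = (9, 1); (x_6, y_6) = (16692641, 1866294).


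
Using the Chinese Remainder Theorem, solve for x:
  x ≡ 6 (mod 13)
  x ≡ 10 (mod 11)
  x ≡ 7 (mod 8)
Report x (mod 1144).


Moduli 13, 11, 8 are pairwise coprime; by CRT there is a unique solution modulo M = 13 · 11 · 8 = 1144.
Solve pairwise, accumulating the modulus:
  Start with x ≡ 6 (mod 13).
  Combine with x ≡ 10 (mod 11): since gcd(13, 11) = 1, we get a unique residue mod 143.
    Write x = 6 + 13·t and substitute into x ≡ 10 (mod 11): 13·t ≡ 10 − 6 = 4 (mod 11).
    Reduce coefficients mod 11: 2·t ≡ 4 (mod 11).
    The inverse of 2 mod 11 is 6 (since 2·6 = 12 = 1·11 + 1), so t ≡ 6·4 = 24 ≡ 2 (mod 11).
    Then x = 6 + 13·2 = 32, valid modulo lcm(13, 11) = 143: x ≡ 32 (mod 143).
  Combine with x ≡ 7 (mod 8): since gcd(143, 8) = 1, we get a unique residue mod 1144.
    Write x = 32 + 143·t and substitute into x ≡ 7 (mod 8): 143·t ≡ 7 − 32 = -25 (mod 8).
    Reduce coefficients mod 8: 7·t ≡ 7 (mod 8).
    The inverse of 7 mod 8 is 7 (since 7·7 = 49 = 6·8 + 1), so t ≡ 7·7 = 49 ≡ 1 (mod 8).
    Then x = 32 + 143·1 = 175, valid modulo lcm(143, 8) = 1144: x ≡ 175 (mod 1144).
Verify: 175 mod 13 = 6 ✓, 175 mod 11 = 10 ✓, 175 mod 8 = 7 ✓.

x ≡ 175 (mod 1144).


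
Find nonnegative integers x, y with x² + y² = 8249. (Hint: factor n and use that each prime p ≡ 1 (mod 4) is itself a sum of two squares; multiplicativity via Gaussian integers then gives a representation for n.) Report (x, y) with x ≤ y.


Step 1: Factor n = 8249 = 73 · 113.
Step 2: Check the mod-4 condition on each prime factor: 73 ≡ 1 (mod 4), exponent 1; 113 ≡ 1 (mod 4), exponent 1.
All primes ≡ 3 (mod 4) appear to even exponent (or don't appear), so by the two-squares theorem n IS expressible as a sum of two squares.
Step 3: Build a representation. Here n = 73 · 113 is a product of primes ≡ 1 (mod 4). Each prime p ≡ 1 (mod 4) is itself a sum of two squares; find a² by testing p − a² for a perfect square:
  73: 73 − 1² = 72, 73 − 2² = 69, 73 − 3² = 64 = 8² ⇒ 73 = 3² + 8².
  113: 113 − 1² = 112, 113 − 2² = 109, 113 − 3² = 104, 113 − 4² = 97, 113 − 5² = 88, 113 − 6² = 77, 113 − 7² = 64 = 8² ⇒ 113 = 7² + 8².
  Combine using the Brahmagupta–Fibonacci identity (a² + b²)(c² + d²) = (ac − bd)² + (ad + bc)² = (ac + bd)² + (ad − bc)²:
  73 · 113 = 8249: from (3² + 8²)(7² + 8²), take (3·7 − 8·8, 3·8 + 8·7) = (21 − 64, 24 + 56) = (-43, 80); dropping signs (only squares matter) gives (43, 80); check 43² + 80² = 1849 + 6400 = 8249 ✓.
Step 4: Order so x ≤ y and verify: 43² + 80² = 1849 + 6400 = 8249 = n. ✓

n = 8249 = 43² + 80² (one valid representation with x ≤ y).


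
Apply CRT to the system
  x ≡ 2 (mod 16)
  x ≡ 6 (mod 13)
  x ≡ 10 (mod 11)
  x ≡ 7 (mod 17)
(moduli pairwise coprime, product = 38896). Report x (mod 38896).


Product of moduli M = 16 · 13 · 11 · 17 = 38896.
Merge one congruence at a time:
  Start: x ≡ 2 (mod 16).
  Combine with x ≡ 6 (mod 13); new modulus lcm = 208.
    Write x = 2 + 16·t and substitute into x ≡ 6 (mod 13): 16·t ≡ 6 − 2 = 4 (mod 13).
    Reduce coefficients mod 13: 3·t ≡ 4 (mod 13).
    The inverse of 3 mod 13 is 9 (since 3·9 = 27 = 2·13 + 1), so t ≡ 9·4 = 36 ≡ 10 (mod 13).
    Then x = 2 + 16·10 = 162, valid modulo lcm(16, 13) = 208: x ≡ 162 (mod 208).
  Combine with x ≡ 10 (mod 11); new modulus lcm = 2288.
    Write x = 162 + 208·t and substitute into x ≡ 10 (mod 11): 208·t ≡ 10 − 162 = -152 (mod 11).
    Reduce coefficients mod 11: 10·t ≡ 2 (mod 11).
    The inverse of 10 mod 11 is 10 (since 10·10 = 100 = 9·11 + 1), so t ≡ 10·2 = 20 ≡ 9 (mod 11).
    Then x = 162 + 208·9 = 2034, valid modulo lcm(208, 11) = 2288: x ≡ 2034 (mod 2288).
  Combine with x ≡ 7 (mod 17); new modulus lcm = 38896.
    Write x = 2034 + 2288·t and substitute into x ≡ 7 (mod 17): 2288·t ≡ 7 − 2034 = -2027 (mod 17).
    Reduce coefficients mod 17: 10·t ≡ 13 (mod 17).
    The inverse of 10 mod 17 is 12 (since 10·12 = 120 = 7·17 + 1), so t ≡ 12·13 = 156 ≡ 3 (mod 17).
    Then x = 2034 + 2288·3 = 8898, valid modulo lcm(2288, 17) = 38896: x ≡ 8898 (mod 38896).
Verify against each original: 8898 mod 16 = 2, 8898 mod 13 = 6, 8898 mod 11 = 10, 8898 mod 17 = 7.

x ≡ 8898 (mod 38896).


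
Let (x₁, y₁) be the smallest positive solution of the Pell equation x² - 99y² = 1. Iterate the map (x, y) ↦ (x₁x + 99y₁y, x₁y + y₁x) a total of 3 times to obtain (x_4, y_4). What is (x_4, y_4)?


Step 1: Find the fundamental solution (x₁, y₁) of x² - 99y² = 1.
  Expand √99 as a continued fraction. a₀ = ⌊√99⌋ = 9; iterate m_{k+1} = d_k·a_k − m_k, d_{k+1} = (99 − m_{k+1}²)/d_k, a_{k+1} = ⌊(a₀ + m_{k+1})/d_{k+1}⌋ (starting m₀ = 0, d₀ = 1), with convergents p_k = a_k·p_{k-1} + p_{k-2}, q_k = a_k·q_{k-1} + q_{k-2} (p₋₁ = 1, q₋₁ = 0):
  k = 0: a₀ = 9; p₀/q₀ = 9/1; p₀² − 99·q₀² = 81 − 99 = -18.
  k = 1: m = 9, d = 18, a = ⌊(9 + 9)/18⌋ = 1; p/q = (1·9 + 1)/(1·1 + 0) = 10/1; p² − 99·q² = 100 − 99 = 1.
  The first convergent with p² − 99·q² = 1 gives the fundamental solution (x₁, y₁) = (10, 1).
Step 2: Apply the recurrence (x_{n+1}, y_{n+1}) = (x₁x_n + 99y₁y_n, x₁y_n + y₁x_n) repeatedly.
  From (x_1, y_1) = (10, 1): x_2 = 10·10 + 99·1·1 = 199; y_2 = 10·1 + 1·10 = 20.
  From (x_2, y_2) = (199, 20): x_3 = 10·199 + 99·1·20 = 3970; y_3 = 10·20 + 1·199 = 399.
  From (x_3, y_3) = (3970, 399): x_4 = 10·3970 + 99·1·399 = 79201; y_4 = 10·399 + 1·3970 = 7960.
Step 3: Verify x_4² - 99·y_4² = 6272798401 - 6272798400 = 1 (should be 1). ✓

(x_1, y_1) = (10, 1); (x_4, y_4) = (79201, 7960).


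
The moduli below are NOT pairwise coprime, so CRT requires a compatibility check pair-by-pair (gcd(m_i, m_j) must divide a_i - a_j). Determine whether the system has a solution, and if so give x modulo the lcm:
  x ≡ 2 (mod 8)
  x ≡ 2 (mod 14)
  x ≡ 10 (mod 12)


Moduli 8, 14, 12 are not pairwise coprime, so CRT works modulo lcm(m_i) when all pairwise compatibility conditions hold.
Pairwise compatibility: gcd(m_i, m_j) must divide a_i - a_j for every pair.
Merge one congruence at a time:
  Start: x ≡ 2 (mod 8).
  Combine with x ≡ 2 (mod 14): gcd(8, 14) = 2; 2 - 2 = 0, which IS divisible by 2, so compatible.
    Write x = 2 + 8·t and substitute into x ≡ 2 (mod 14): 8·t ≡ 2 − 2 = 0 (mod 14).
    Divide the congruence (and modulus) by g = 2: 4·t ≡ 0 (mod 7).
    The inverse of 4 mod 7 is 2 (since 4·2 = 8 = 1·7 + 1), so t ≡ 2·0 = 0 ≡ 0 (mod 7).
    Then x = 2 + 8·0 = 2, valid modulo lcm(8, 14) = 56: x ≡ 2 (mod 56).
  Combine with x ≡ 10 (mod 12): gcd(56, 12) = 4; 10 - 2 = 8, which IS divisible by 4, so compatible.
    Write x = 2 + 56·t and substitute into x ≡ 10 (mod 12): 56·t ≡ 10 − 2 = 8 (mod 12).
    Divide the congruence (and modulus) by g = 4: 14·t ≡ 2 (mod 3).
    Reduce coefficients mod 3: 2·t ≡ 2 (mod 3).
    The inverse of 2 mod 3 is 2 (since 2·2 = 4 = 1·3 + 1), so t ≡ 2·2 = 4 ≡ 1 (mod 3).
    Then x = 2 + 56·1 = 58, valid modulo lcm(56, 12) = 168: x ≡ 58 (mod 168).
Verify: 58 mod 8 = 2, 58 mod 14 = 2, 58 mod 12 = 10.

x ≡ 58 (mod 168).


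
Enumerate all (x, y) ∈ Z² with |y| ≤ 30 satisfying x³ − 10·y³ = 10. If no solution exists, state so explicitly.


The equation is x³ - 10y³ = 10. For fixed y, x³ = 10·y³ + 10, so a solution requires the RHS to be a perfect cube.
Strategy: iterate y from -30 to 30, compute RHS = 10·y³ + 10, and check whether it is a (positive or negative) perfect cube.
Check small values of y:
  y = 0: RHS = 10 is not a perfect cube.
  y = 1: RHS = 20 is not a perfect cube.
  y = -1: RHS = 0 = (0)³ ⇒ x = 0 works.
  y = 2: RHS = 90 is not a perfect cube.
  y = -2: RHS = -70 is not a perfect cube.
  y = 3: RHS = 280 is not a perfect cube.
  y = -3: RHS = -260 is not a perfect cube.
Continuing the search up to |y| = 30 finds no further solutions beyond those listed.
Collected solutions: (0, -1).

Solutions (with |y| ≤ 30): (0, -1).


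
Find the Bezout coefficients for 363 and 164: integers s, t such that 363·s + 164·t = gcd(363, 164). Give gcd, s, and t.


Euclidean algorithm on (363, 164) — divide until remainder is 0:
  363 = 2 · 164 + 35
  164 = 4 · 35 + 24
  35 = 1 · 24 + 11
  24 = 2 · 11 + 2
  11 = 5 · 2 + 1
  2 = 2 · 1 + 0
gcd(363, 164) = 1.
Track Bezout coefficients alongside the remainders: start with r₀ = 363 = a·1 + b·0 (s = 1, t = 0) and r₁ = 164 = a·0 + b·1 (s = 0, t = 1); each new remainder r_{k+1} = r_{k-1} − q_k·r_k inherits s_{k+1} = s_{k-1} − q_k·s_k, t_{k+1} = t_{k-1} − q_k·t_k, so r_k = a·s_k + b·t_k at every step:
  q = 2: r = 35, s = 1 − 2·0 = 1, t = 0 − 2·1 = -2  (check: 363·1 + 164·(-2) = 35)
  q = 4: r = 24, s = 0 − 4·1 = -4, t = 1 − 4·(-2) = 9  (check: 363·(-4) + 164·9 = 24)
  q = 1: r = 11, s = 1 − 1·(-4) = 5, t = -2 − 1·9 = -11  (check: 363·5 + 164·(-11) = 11)
  q = 2: r = 2, s = -4 − 2·5 = -14, t = 9 − 2·(-11) = 31  (check: 363·(-14) + 164·31 = 2)
  q = 5: r = 1, s = 5 − 5·(-14) = 75, t = -11 − 5·31 = -166  (check: 363·75 + 164·(-166) = 1)
The row with r = 1 (the gcd) gives the Bezout coefficients s = 75, t = -166.
Result: 363 · (75) + 164 · (-166) = 1.

gcd(363, 164) = 1; s = 75, t = -166 (check: 363·75 + 164·(-166) = 1).


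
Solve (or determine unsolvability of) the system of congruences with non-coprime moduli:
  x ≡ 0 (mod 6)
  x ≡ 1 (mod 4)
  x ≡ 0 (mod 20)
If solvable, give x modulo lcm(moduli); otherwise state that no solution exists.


Moduli 6, 4, 20 are not pairwise coprime, so CRT works modulo lcm(m_i) when all pairwise compatibility conditions hold.
Pairwise compatibility: gcd(m_i, m_j) must divide a_i - a_j for every pair.
Merge one congruence at a time:
  Start: x ≡ 0 (mod 6).
  Combine with x ≡ 1 (mod 4): gcd(6, 4) = 2, and 1 - 0 = 1 is NOT divisible by 2.
    ⇒ system is inconsistent (no integer solution).

No solution (the system is inconsistent).


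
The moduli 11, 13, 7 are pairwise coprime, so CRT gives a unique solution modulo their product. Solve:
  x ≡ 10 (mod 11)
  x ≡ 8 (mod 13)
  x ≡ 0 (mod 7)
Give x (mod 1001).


Moduli 11, 13, 7 are pairwise coprime; by CRT there is a unique solution modulo M = 11 · 13 · 7 = 1001.
Solve pairwise, accumulating the modulus:
  Start with x ≡ 10 (mod 11).
  Combine with x ≡ 8 (mod 13): since gcd(11, 13) = 1, we get a unique residue mod 143.
    Write x = 10 + 11·t and substitute into x ≡ 8 (mod 13): 11·t ≡ 8 − 10 = -2 (mod 13).
    Reduce coefficients mod 13: 11·t ≡ 11 (mod 13).
    The inverse of 11 mod 13 is 6 (since 11·6 = 66 = 5·13 + 1), so t ≡ 6·11 = 66 ≡ 1 (mod 13).
    Then x = 10 + 11·1 = 21, valid modulo lcm(11, 13) = 143: x ≡ 21 (mod 143).
  Combine with x ≡ 0 (mod 7): since gcd(143, 7) = 1, we get a unique residue mod 1001.
    Write x = 21 + 143·t and substitute into x ≡ 0 (mod 7): 143·t ≡ 0 − 21 = -21 (mod 7).
    Reduce coefficients mod 7: 3·t ≡ 0 (mod 7).
    The inverse of 3 mod 7 is 5 (since 3·5 = 15 = 2·7 + 1), so t ≡ 5·0 = 0 ≡ 0 (mod 7).
    Then x = 21 + 143·0 = 21, valid modulo lcm(143, 7) = 1001: x ≡ 21 (mod 1001).
Verify: 21 mod 11 = 10 ✓, 21 mod 13 = 8 ✓, 21 mod 7 = 0 ✓.

x ≡ 21 (mod 1001).


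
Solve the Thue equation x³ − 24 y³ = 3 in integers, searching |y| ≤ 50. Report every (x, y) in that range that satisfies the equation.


The equation is x³ - 24y³ = 3. For fixed y, x³ = 24·y³ + 3, so a solution requires the RHS to be a perfect cube.
Strategy: iterate y from -50 to 50, compute RHS = 24·y³ + 3, and check whether it is a (positive or negative) perfect cube.
Check small values of y:
  y = 0: RHS = 3 is not a perfect cube.
  y = 1: RHS = 27 = (3)³ ⇒ x = 3 works.
  y = -1: RHS = -21 is not a perfect cube.
  y = 2: RHS = 195 is not a perfect cube.
  y = -2: RHS = -189 is not a perfect cube.
  y = 3: RHS = 651 is not a perfect cube.
  y = -3: RHS = -645 is not a perfect cube.
Continuing the search up to |y| = 50 finds no further solutions beyond those listed.
Collected solutions: (3, 1).

Solutions (with |y| ≤ 50): (3, 1).


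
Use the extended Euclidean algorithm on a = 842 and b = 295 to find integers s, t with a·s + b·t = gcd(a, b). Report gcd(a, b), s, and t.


Euclidean algorithm on (842, 295) — divide until remainder is 0:
  842 = 2 · 295 + 252
  295 = 1 · 252 + 43
  252 = 5 · 43 + 37
  43 = 1 · 37 + 6
  37 = 6 · 6 + 1
  6 = 6 · 1 + 0
gcd(842, 295) = 1.
Track Bezout coefficients alongside the remainders: start with r₀ = 842 = a·1 + b·0 (s = 1, t = 0) and r₁ = 295 = a·0 + b·1 (s = 0, t = 1); each new remainder r_{k+1} = r_{k-1} − q_k·r_k inherits s_{k+1} = s_{k-1} − q_k·s_k, t_{k+1} = t_{k-1} − q_k·t_k, so r_k = a·s_k + b·t_k at every step:
  q = 2: r = 252, s = 1 − 2·0 = 1, t = 0 − 2·1 = -2  (check: 842·1 + 295·(-2) = 252)
  q = 1: r = 43, s = 0 − 1·1 = -1, t = 1 − 1·(-2) = 3  (check: 842·(-1) + 295·3 = 43)
  q = 5: r = 37, s = 1 − 5·(-1) = 6, t = -2 − 5·3 = -17  (check: 842·6 + 295·(-17) = 37)
  q = 1: r = 6, s = -1 − 1·6 = -7, t = 3 − 1·(-17) = 20  (check: 842·(-7) + 295·20 = 6)
  q = 6: r = 1, s = 6 − 6·(-7) = 48, t = -17 − 6·20 = -137  (check: 842·48 + 295·(-137) = 1)
The row with r = 1 (the gcd) gives the Bezout coefficients s = 48, t = -137.
Result: 842 · (48) + 295 · (-137) = 1.

gcd(842, 295) = 1; s = 48, t = -137 (check: 842·48 + 295·(-137) = 1).


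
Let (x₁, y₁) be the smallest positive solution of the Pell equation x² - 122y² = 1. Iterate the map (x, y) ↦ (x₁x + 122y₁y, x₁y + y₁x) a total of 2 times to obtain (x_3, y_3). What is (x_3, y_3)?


Step 1: Find the fundamental solution (x₁, y₁) of x² - 122y² = 1.
  Expand √122 as a continued fraction. a₀ = ⌊√122⌋ = 11; iterate m_{k+1} = d_k·a_k − m_k, d_{k+1} = (122 − m_{k+1}²)/d_k, a_{k+1} = ⌊(a₀ + m_{k+1})/d_{k+1}⌋ (starting m₀ = 0, d₀ = 1), with convergents p_k = a_k·p_{k-1} + p_{k-2}, q_k = a_k·q_{k-1} + q_{k-2} (p₋₁ = 1, q₋₁ = 0):
  k = 0: a₀ = 11; p₀/q₀ = 11/1; p₀² − 122·q₀² = 121 − 122 = -1.
  k = 1: m = 11, d = 1, a = ⌊(11 + 11)/1⌋ = 22; p/q = (22·11 + 1)/(22·1 + 0) = 243/22; p² − 122·q² = 59049 − 59048 = 1.
  The first convergent with p² − 122·q² = 1 gives the fundamental solution (x₁, y₁) = (243, 22).
Step 2: Apply the recurrence (x_{n+1}, y_{n+1}) = (x₁x_n + 122y₁y_n, x₁y_n + y₁x_n) repeatedly.
  From (x_1, y_1) = (243, 22): x_2 = 243·243 + 122·22·22 = 118097; y_2 = 243·22 + 22·243 = 10692.
  From (x_2, y_2) = (118097, 10692): x_3 = 243·118097 + 122·22·10692 = 57394899; y_3 = 243·10692 + 22·118097 = 5196290.
Step 3: Verify x_3² - 122·y_3² = 3294174431220201 - 3294174431220200 = 1 (should be 1). ✓

(x_1, y_1) = (243, 22); (x_3, y_3) = (57394899, 5196290).


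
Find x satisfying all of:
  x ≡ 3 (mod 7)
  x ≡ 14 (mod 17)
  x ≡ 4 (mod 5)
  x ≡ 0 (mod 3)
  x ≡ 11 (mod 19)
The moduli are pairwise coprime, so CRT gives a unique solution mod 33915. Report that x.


Product of moduli M = 7 · 17 · 5 · 3 · 19 = 33915.
Merge one congruence at a time:
  Start: x ≡ 3 (mod 7).
  Combine with x ≡ 14 (mod 17); new modulus lcm = 119.
    Write x = 3 + 7·t and substitute into x ≡ 14 (mod 17): 7·t ≡ 14 − 3 = 11 (mod 17).
    The inverse of 7 mod 17 is 5 (since 7·5 = 35 = 2·17 + 1), so t ≡ 5·11 = 55 ≡ 4 (mod 17).
    Then x = 3 + 7·4 = 31, valid modulo lcm(7, 17) = 119: x ≡ 31 (mod 119).
  Combine with x ≡ 4 (mod 5); new modulus lcm = 595.
    Write x = 31 + 119·t and substitute into x ≡ 4 (mod 5): 119·t ≡ 4 − 31 = -27 (mod 5).
    Reduce coefficients mod 5: 4·t ≡ 3 (mod 5).
    The inverse of 4 mod 5 is 4 (since 4·4 = 16 = 3·5 + 1), so t ≡ 4·3 = 12 ≡ 2 (mod 5).
    Then x = 31 + 119·2 = 269, valid modulo lcm(119, 5) = 595: x ≡ 269 (mod 595).
  Combine with x ≡ 0 (mod 3); new modulus lcm = 1785.
    Write x = 269 + 595·t and substitute into x ≡ 0 (mod 3): 595·t ≡ 0 − 269 = -269 (mod 3).
    Reduce coefficients mod 3: 1·t ≡ 1 (mod 3).
    So t ≡ 1 (mod 3).
    Then x = 269 + 595·1 = 864, valid modulo lcm(595, 3) = 1785: x ≡ 864 (mod 1785).
  Combine with x ≡ 11 (mod 19); new modulus lcm = 33915.
    Write x = 864 + 1785·t and substitute into x ≡ 11 (mod 19): 1785·t ≡ 11 − 864 = -853 (mod 19).
    Reduce coefficients mod 19: 18·t ≡ 2 (mod 19).
    The inverse of 18 mod 19 is 18 (since 18·18 = 324 = 17·19 + 1), so t ≡ 18·2 = 36 ≡ 17 (mod 19).
    Then x = 864 + 1785·17 = 31209, valid modulo lcm(1785, 19) = 33915: x ≡ 31209 (mod 33915).
Verify against each original: 31209 mod 7 = 3, 31209 mod 17 = 14, 31209 mod 5 = 4, 31209 mod 3 = 0, 31209 mod 19 = 11.

x ≡ 31209 (mod 33915).
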